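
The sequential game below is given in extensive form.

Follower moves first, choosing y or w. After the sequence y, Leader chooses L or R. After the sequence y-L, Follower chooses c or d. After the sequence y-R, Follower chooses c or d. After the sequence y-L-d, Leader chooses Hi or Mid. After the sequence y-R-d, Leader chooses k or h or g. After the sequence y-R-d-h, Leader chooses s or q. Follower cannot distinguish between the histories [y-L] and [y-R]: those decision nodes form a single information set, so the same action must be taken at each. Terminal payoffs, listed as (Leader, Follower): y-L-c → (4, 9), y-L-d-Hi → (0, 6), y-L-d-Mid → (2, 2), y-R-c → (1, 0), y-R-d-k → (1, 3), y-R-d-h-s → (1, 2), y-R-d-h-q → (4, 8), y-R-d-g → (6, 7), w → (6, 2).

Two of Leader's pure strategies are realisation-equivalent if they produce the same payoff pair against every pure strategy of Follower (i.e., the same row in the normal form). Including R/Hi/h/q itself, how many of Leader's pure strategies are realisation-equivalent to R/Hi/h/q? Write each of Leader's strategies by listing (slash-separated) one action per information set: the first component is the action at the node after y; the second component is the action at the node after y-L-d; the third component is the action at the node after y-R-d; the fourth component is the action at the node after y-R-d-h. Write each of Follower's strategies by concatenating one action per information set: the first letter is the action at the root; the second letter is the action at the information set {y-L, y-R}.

Row for R/Hi/h/q (columns yc, yd, wc, wd): (1,0) (4,8) (6,2) (6,2).
Under R/Hi/h/q, Leader's choice at the node after y-L-d can never be reached regardless of what Follower does, so varying those choices leaves every outcome unchanged.
Holding the reachable choices fixed and varying the unreachable one freely already gives 2 equivalent strategies.
No other strategy reproduces this row, so those 2 are the full class: R/Hi/h/q, R/Mid/h/q.

2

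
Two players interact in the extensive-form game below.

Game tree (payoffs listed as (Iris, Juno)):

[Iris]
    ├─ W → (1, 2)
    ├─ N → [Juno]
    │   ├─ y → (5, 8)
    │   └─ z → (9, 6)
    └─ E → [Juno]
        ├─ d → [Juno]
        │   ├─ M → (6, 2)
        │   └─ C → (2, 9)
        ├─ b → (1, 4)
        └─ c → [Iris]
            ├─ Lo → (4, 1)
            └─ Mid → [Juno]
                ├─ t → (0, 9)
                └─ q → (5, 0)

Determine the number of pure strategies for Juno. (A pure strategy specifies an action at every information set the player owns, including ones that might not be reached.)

24

Juno owns the node after N with actions {y, z} — two choices.
Juno owns the node after E with actions {d, b, c} — three choices.
Juno owns the node after E-d with actions {M, C} — two choices.
Juno owns the node after E-c-Mid with actions {t, q} — two choices.
A pure strategy fixes one action at each information set independently, so the count is the product 2 × 3 × 2 × 2 = 24.
(For reference, Iris has 6 pure strategies, giving a 24×6 normal-form matrix.)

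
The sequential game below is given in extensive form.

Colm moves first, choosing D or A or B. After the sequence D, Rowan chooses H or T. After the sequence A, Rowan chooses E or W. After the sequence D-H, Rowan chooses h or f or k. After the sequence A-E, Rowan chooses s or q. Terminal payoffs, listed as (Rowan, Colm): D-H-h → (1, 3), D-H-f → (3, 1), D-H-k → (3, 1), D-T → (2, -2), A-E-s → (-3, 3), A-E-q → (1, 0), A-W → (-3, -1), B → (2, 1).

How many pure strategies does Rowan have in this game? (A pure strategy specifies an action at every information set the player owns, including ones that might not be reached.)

Rowan owns the node after D with actions {H, T} — two choices.
Rowan owns the node after A with actions {E, W} — two choices.
Rowan owns the node after D-H with actions {h, f, k} — three choices.
Rowan owns the node after A-E with actions {s, q} — two choices.
A pure strategy fixes one action at each information set independently, so the count is the product 2 × 2 × 3 × 2 = 24.

24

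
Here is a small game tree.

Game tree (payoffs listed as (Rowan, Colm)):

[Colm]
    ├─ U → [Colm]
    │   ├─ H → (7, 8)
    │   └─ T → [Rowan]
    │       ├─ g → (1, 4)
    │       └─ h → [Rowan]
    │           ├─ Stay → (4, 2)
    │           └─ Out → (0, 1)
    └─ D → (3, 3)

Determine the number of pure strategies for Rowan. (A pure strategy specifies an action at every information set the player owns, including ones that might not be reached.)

Rowan owns the node after U-T with actions {g, h} — two choices.
Rowan owns the node after U-T-h with actions {Stay, Out} — two choices.
A pure strategy fixes one action at each information set independently, so the count is the product 2 × 2 = 4.

4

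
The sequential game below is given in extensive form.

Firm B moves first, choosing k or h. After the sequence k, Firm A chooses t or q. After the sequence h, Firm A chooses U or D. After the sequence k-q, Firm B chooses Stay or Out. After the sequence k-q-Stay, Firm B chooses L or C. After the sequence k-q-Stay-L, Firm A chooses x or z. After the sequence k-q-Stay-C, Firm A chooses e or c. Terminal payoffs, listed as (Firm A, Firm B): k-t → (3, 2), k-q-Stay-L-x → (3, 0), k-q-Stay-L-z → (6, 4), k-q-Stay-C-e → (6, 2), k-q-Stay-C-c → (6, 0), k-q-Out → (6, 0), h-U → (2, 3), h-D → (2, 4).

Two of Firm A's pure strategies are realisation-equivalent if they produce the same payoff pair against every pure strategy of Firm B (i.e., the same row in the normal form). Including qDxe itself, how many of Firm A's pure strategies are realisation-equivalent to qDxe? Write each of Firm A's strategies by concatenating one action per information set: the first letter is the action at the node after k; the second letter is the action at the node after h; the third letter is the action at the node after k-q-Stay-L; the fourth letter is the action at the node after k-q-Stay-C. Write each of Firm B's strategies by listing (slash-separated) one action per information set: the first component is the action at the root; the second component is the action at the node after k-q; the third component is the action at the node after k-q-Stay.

Row for qDxe (columns k/Stay/L, k/Stay/C, k/Out/L, k/Out/C, h/Stay/L, h/Stay/C, h/Out/L, h/Out/C): (3,0) (6,2) (6,0) (6,0) (2,4) (2,4) (2,4) (2,4).
Every one of Firm A's information sets is on the play path for some reply by Firm B when Firm A follows qDxe.
Changing the action at any of them therefore changes at least one column, so only qDxe itself gives this row.

1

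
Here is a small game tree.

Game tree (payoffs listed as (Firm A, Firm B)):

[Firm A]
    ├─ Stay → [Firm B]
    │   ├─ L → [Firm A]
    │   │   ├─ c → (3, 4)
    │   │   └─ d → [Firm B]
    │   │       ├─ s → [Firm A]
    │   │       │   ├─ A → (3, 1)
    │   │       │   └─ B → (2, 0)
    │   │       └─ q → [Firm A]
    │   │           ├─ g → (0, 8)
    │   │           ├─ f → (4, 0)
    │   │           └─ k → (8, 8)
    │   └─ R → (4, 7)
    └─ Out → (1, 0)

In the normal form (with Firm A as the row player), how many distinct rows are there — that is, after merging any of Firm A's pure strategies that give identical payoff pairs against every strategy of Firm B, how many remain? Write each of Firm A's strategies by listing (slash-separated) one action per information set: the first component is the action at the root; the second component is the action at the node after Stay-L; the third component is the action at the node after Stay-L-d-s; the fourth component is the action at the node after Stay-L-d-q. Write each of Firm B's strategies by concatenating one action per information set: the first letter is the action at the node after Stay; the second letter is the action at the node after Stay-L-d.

Firm A has 24 pure strategies: Stay/c/A/g, Stay/c/A/f, Stay/c/A/k, Stay/c/B/g, Stay/c/B/f, Stay/c/B/k, Stay/d/A/g, Stay/d/A/f, Stay/d/A/k, Stay/d/B/g, Stay/d/B/f, Stay/d/B/k, Out/c/A/g, Out/c/A/f, Out/c/A/k, Out/c/B/g, Out/c/B/f, Out/c/B/k, Out/d/A/g, Out/d/A/f, Out/d/A/k, Out/d/B/g, Out/d/B/f, Out/d/B/k. Columns: Ls, Lq, Rs, Rq.
{Stay/c/A/g, Stay/c/A/f, Stay/c/A/k, Stay/c/B/g, Stay/c/B/f, Stay/c/B/k} → row (3,4) (3,4) (4,7) (4,7)
{Stay/d/A/g} → row (3,1) (0,8) (4,7) (4,7)
{Stay/d/A/f} → row (3,1) (4,0) (4,7) (4,7)
{Stay/d/A/k} → row (3,1) (8,8) (4,7) (4,7)
{Stay/d/B/g} → row (2,0) (0,8) (4,7) (4,7)
{Stay/d/B/f} → row (2,0) (4,0) (4,7) (4,7)
{Stay/d/B/k} → row (2,0) (8,8) (4,7) (4,7)
{Out/c/A/g, Out/c/A/f, Out/c/A/k, Out/c/B/g, Out/c/B/f, Out/c/B/k, Out/d/A/g, Out/d/A/f, Out/d/A/k, Out/d/B/g, Out/d/B/f, Out/d/B/k} → row (1,0) (1,0) (1,0) (1,0)
That's 8 distinct rows out of 24 strategies.

8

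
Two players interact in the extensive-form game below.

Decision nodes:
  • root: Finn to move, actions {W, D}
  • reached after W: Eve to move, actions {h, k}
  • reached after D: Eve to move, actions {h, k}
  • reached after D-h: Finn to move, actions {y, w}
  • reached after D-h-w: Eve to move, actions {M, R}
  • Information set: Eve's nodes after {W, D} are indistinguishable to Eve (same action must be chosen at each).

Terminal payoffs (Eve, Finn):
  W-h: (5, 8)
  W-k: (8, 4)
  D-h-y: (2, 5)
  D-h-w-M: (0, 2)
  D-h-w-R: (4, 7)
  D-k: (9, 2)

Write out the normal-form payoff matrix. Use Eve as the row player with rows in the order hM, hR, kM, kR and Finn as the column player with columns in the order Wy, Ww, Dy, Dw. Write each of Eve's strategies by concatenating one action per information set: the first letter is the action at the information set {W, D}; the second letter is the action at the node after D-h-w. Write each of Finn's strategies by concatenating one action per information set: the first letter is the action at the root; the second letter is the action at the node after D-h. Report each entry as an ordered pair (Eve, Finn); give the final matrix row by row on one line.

           Wy       Ww       Dy       Dw
  hM    (5,8)    (5,8)    (2,5)    (0,2)
  hR    (5,8)    (5,8)    (2,5)    (4,7)
  kM    (8,4)    (8,4)    (9,2)    (9,2)
  kR    (8,4)    (8,4)    (9,2)    (9,2)

hM: (5,8) (5,8) (2,5) (0,2) | hR: (5,8) (5,8) (2,5) (4,7) | kM: (8,4) (8,4) (9,2) (9,2) | kR: (8,4) (8,4) (9,2) (9,2)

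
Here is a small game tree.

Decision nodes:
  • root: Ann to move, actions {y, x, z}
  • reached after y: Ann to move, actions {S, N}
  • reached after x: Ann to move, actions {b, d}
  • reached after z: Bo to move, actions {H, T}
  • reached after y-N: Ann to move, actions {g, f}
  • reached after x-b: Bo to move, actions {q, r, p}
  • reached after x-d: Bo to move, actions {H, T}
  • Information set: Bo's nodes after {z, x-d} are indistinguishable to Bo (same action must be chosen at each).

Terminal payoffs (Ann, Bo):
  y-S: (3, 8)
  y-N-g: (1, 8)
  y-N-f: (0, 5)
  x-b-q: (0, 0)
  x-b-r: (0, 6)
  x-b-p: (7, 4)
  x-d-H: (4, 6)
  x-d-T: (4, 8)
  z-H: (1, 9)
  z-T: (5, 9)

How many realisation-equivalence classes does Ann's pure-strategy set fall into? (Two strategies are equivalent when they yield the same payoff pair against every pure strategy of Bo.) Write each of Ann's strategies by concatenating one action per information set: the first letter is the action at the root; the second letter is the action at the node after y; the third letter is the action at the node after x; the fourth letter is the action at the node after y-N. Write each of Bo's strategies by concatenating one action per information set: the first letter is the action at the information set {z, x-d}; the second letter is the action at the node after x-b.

Ann has 24 pure strategies: ySbg, ySbf, ySdg, ySdf, yNbg, yNbf, yNdg, yNdf, xSbg, xSbf, xSdg, xSdf, xNbg, xNbf, xNdg, xNdf, zSbg, zSbf, zSdg, zSdf, zNbg, zNbf, zNdg, zNdf. Columns: Hq, Hr, Hp, Tq, Tr, Tp.
{ySbg, ySbf, ySdg, ySdf} → row (3,8) (3,8) (3,8) (3,8) (3,8) (3,8)
{yNbg, yNdg} → row (1,8) (1,8) (1,8) (1,8) (1,8) (1,8)
{yNbf, yNdf} → row (0,5) (0,5) (0,5) (0,5) (0,5) (0,5)
{xSbg, xSbf, xNbg, xNbf} → row (0,0) (0,6) (7,4) (0,0) (0,6) (7,4)
{xSdg, xSdf, xNdg, xNdf} → row (4,6) (4,6) (4,6) (4,8) (4,8) (4,8)
{zSbg, zSbf, zSdg, zSdf, zNbg, zNbf, zNdg, zNdf} → row (1,9) (1,9) (1,9) (5,9) (5,9) (5,9)
That's 6 distinct rows out of 24 strategies.

6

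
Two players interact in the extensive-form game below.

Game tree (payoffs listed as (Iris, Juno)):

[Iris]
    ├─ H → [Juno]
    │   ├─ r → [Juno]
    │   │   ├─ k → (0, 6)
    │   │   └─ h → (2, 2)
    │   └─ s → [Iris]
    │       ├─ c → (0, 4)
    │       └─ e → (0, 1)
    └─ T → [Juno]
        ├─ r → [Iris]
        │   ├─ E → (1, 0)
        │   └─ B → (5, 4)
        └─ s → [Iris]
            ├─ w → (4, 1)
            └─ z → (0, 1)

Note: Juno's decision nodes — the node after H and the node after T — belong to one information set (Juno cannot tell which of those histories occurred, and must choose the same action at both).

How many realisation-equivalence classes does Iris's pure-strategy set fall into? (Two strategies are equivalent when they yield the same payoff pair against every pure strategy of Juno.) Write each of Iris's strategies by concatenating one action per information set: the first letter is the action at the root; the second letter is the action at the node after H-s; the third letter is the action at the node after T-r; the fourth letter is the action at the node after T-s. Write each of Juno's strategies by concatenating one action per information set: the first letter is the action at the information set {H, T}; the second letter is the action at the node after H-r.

6

Iris has 16 pure strategies: HcEw, HcEz, HcBw, HcBz, HeEw, HeEz, HeBw, HeBz, TcEw, TcEz, TcBw, TcBz, TeEw, TeEz, TeBw, TeBz. Columns: rk, rh, sk, sh.
{HcEw, HcEz, HcBw, HcBz} → row (0,6) (2,2) (0,4) (0,4)
{HeEw, HeEz, HeBw, HeBz} → row (0,6) (2,2) (0,1) (0,1)
{TcEw, TeEw} → row (1,0) (1,0) (4,1) (4,1)
{TcEz, TeEz} → row (1,0) (1,0) (0,1) (0,1)
{TcBw, TeBw} → row (5,4) (5,4) (4,1) (4,1)
{TcBz, TeBz} → row (5,4) (5,4) (0,1) (0,1)
That's 6 distinct rows out of 16 strategies.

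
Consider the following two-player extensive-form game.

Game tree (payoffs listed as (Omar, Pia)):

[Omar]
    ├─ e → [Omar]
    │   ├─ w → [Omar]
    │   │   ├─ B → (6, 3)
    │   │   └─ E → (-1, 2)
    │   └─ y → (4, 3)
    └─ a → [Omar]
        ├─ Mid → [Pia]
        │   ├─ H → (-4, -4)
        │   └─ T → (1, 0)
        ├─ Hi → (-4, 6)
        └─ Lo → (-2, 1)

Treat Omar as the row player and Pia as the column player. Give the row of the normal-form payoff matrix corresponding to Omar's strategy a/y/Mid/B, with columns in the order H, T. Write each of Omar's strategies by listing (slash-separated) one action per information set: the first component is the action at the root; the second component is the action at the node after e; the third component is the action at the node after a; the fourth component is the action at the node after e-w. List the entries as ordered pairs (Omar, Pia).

(-4,-4) (1,0)

vs H: Omar plays a → Omar plays Mid at [a] → Pia plays H at [a-Mid] → (-4, -4)
vs T: Omar plays a → Omar plays Mid at [a] → Pia plays T at [a-Mid] → (1, 0)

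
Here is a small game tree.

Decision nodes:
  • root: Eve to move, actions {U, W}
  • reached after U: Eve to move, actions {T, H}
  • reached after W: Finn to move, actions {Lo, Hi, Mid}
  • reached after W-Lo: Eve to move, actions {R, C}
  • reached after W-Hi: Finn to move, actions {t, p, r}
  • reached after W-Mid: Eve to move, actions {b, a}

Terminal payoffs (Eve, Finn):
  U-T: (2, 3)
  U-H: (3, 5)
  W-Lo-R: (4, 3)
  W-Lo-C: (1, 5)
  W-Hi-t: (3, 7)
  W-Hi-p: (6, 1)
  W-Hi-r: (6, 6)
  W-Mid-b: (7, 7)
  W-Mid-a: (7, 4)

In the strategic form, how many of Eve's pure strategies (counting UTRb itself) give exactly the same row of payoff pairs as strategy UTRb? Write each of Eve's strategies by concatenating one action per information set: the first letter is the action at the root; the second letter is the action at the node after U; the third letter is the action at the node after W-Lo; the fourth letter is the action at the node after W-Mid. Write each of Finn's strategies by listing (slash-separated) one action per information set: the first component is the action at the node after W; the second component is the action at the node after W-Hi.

4

Row for UTRb (columns Lo/t, Lo/p, Lo/r, Hi/t, Hi/p, Hi/r, Mid/t, Mid/p, Mid/r): (2,3) (2,3) (2,3) (2,3) (2,3) (2,3) (2,3) (2,3) (2,3).
Under UTRb, Eve's choice at the node after W-Lo and at the node after W-Mid can never be reached regardless of what Finn does, so varying those choices leaves every outcome unchanged.
Holding the reachable choices fixed and varying the unreachable ones freely already gives 2 × 2 = 4 equivalent strategies.
No other strategy reproduces this row, so those 4 are the full class: UTRb, UTRa, UTCb, UTCa.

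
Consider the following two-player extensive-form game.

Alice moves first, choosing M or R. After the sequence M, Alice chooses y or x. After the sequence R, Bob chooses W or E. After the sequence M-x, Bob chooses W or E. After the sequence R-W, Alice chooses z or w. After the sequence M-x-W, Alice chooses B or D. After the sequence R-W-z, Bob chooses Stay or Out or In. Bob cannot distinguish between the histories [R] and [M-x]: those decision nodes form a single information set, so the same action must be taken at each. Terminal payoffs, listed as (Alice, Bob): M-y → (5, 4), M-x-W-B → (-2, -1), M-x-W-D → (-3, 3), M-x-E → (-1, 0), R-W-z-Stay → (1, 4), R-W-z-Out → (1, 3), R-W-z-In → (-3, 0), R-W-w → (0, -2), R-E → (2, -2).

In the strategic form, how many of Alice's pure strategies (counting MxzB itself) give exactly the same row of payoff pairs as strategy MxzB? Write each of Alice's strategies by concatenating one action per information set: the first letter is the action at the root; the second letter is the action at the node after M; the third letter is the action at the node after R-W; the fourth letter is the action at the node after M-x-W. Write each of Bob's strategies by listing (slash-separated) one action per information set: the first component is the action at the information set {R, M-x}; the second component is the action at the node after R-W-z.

2

Row for MxzB (columns W/Stay, W/Out, W/In, E/Stay, E/Out, E/In): (-2,-1) (-2,-1) (-2,-1) (-1,0) (-1,0) (-1,0).
Under MxzB, Alice's choice at the node after R-W can never be reached regardless of what Bob does, so varying those choices leaves every outcome unchanged.
Holding the reachable choices fixed and varying the unreachable one freely already gives 2 equivalent strategies.
No other strategy reproduces this row, so those 2 are the full class: MxzB, MxwB.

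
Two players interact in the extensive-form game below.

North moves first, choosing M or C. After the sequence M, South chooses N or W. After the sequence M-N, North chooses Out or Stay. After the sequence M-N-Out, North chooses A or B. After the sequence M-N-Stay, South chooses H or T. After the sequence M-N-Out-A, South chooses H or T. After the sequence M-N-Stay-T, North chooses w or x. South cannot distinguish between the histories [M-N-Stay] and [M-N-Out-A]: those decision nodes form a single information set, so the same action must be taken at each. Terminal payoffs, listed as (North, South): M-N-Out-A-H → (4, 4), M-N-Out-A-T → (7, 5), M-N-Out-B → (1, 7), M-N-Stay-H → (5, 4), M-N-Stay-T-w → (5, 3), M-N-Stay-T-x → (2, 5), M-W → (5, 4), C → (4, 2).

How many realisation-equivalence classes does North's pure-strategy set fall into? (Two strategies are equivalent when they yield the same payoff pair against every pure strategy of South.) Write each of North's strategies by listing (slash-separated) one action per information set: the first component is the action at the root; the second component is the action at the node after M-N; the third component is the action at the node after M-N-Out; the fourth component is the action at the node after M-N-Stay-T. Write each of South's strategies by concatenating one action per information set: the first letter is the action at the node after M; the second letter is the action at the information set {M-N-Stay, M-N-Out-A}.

North has 16 pure strategies: M/Out/A/w, M/Out/A/x, M/Out/B/w, M/Out/B/x, M/Stay/A/w, M/Stay/A/x, M/Stay/B/w, M/Stay/B/x, C/Out/A/w, C/Out/A/x, C/Out/B/w, C/Out/B/x, C/Stay/A/w, C/Stay/A/x, C/Stay/B/w, C/Stay/B/x. Columns: NH, NT, WH, WT.
{M/Out/A/w, M/Out/A/x} → row (4,4) (7,5) (5,4) (5,4)
{M/Out/B/w, M/Out/B/x} → row (1,7) (1,7) (5,4) (5,4)
{M/Stay/A/w, M/Stay/B/w} → row (5,4) (5,3) (5,4) (5,4)
{M/Stay/A/x, M/Stay/B/x} → row (5,4) (2,5) (5,4) (5,4)
{C/Out/A/w, C/Out/A/x, C/Out/B/w, C/Out/B/x, C/Stay/A/w, C/Stay/A/x, C/Stay/B/w, C/Stay/B/x} → row (4,2) (4,2) (4,2) (4,2)
That's 5 distinct rows out of 16 strategies.

5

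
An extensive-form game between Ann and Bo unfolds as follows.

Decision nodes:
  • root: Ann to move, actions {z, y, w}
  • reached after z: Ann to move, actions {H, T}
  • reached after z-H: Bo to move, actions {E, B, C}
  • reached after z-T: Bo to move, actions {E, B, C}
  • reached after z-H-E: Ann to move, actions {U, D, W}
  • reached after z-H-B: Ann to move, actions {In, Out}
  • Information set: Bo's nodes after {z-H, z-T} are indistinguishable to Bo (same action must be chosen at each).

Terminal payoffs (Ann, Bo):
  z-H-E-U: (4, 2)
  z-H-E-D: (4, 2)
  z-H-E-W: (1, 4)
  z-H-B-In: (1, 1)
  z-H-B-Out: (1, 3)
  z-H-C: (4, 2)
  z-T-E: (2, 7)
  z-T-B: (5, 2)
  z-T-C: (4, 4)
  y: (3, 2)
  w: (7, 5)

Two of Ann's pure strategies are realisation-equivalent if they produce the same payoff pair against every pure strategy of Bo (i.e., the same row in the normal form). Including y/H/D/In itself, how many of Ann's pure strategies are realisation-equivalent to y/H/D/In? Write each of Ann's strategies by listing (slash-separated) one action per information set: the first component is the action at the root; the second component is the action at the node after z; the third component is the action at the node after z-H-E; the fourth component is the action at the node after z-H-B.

Row for y/H/D/In (columns E, B, C): (3,2) (3,2) (3,2).
Under y/H/D/In, Ann's choice at the node after z and at the node after z-H-E and at the node after z-H-B can never be reached regardless of what Bo does, so varying those choices leaves every outcome unchanged.
Holding the reachable choices fixed and varying the unreachable ones freely already gives 2 × 3 × 2 = 12 equivalent strategies.
No other strategy reproduces this row, so those 12 are the full class: y/H/U/In, y/H/U/Out, y/H/D/In, y/H/D/Out, y/H/W/In, y/H/W/Out, y/T/U/In, y/T/U/Out, y/T/D/In, y/T/D/Out, y/T/W/In, y/T/W/Out.

12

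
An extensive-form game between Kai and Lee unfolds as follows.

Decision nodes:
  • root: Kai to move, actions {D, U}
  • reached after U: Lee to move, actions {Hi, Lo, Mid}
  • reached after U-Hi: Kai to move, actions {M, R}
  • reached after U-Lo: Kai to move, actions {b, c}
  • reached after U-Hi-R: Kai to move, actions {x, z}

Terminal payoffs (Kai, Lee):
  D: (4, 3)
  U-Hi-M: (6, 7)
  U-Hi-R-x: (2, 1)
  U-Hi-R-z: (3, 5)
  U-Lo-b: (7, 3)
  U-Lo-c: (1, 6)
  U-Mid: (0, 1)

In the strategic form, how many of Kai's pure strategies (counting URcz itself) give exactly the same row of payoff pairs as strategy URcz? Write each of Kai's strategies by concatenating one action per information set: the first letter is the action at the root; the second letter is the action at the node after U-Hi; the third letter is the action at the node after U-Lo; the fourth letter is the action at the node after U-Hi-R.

Row for URcz (columns Hi, Lo, Mid): (3,5) (1,6) (0,1).
Every one of Kai's information sets is on the play path for some reply by Lee when Kai follows URcz.
Changing the action at any of them therefore changes at least one column, so only URcz itself gives this row.

1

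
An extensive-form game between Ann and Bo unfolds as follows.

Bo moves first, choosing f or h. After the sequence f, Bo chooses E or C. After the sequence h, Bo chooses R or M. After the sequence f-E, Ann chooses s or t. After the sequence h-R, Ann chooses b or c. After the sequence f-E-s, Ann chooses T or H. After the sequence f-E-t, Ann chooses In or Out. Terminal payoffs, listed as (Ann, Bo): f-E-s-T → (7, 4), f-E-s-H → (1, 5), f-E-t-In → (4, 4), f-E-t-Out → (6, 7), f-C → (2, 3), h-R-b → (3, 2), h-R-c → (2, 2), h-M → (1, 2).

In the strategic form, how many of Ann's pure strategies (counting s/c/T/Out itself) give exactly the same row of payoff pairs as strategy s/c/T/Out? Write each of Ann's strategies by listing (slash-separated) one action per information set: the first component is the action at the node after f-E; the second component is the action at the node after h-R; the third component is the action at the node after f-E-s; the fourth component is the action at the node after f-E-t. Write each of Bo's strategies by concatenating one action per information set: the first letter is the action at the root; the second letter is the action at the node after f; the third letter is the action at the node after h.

Row for s/c/T/Out (columns fER, fEM, fCR, fCM, hER, hEM, hCR, hCM): (7,4) (7,4) (2,3) (2,3) (2,2) (1,2) (2,2) (1,2).
Under s/c/T/Out, Ann's choice at the node after f-E-t can never be reached regardless of what Bo does, so varying those choices leaves every outcome unchanged.
Holding the reachable choices fixed and varying the unreachable one freely already gives 2 equivalent strategies.
No other strategy reproduces this row, so those 2 are the full class: s/c/T/In, s/c/T/Out.

2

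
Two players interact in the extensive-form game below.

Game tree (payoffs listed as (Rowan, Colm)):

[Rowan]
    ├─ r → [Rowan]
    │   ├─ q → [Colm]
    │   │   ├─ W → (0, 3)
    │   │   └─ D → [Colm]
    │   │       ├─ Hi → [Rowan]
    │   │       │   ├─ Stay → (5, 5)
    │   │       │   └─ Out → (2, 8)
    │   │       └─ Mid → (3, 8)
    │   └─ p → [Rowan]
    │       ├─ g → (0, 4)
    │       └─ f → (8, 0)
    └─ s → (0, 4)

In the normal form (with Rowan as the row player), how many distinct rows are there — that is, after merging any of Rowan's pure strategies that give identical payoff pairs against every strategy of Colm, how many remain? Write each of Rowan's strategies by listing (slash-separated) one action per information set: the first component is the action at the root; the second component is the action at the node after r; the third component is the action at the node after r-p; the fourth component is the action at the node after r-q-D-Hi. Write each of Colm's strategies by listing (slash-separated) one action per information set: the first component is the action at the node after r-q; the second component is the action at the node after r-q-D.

4

Rowan has 16 pure strategies: r/q/g/Stay, r/q/g/Out, r/q/f/Stay, r/q/f/Out, r/p/g/Stay, r/p/g/Out, r/p/f/Stay, r/p/f/Out, s/q/g/Stay, s/q/g/Out, s/q/f/Stay, s/q/f/Out, s/p/g/Stay, s/p/g/Out, s/p/f/Stay, s/p/f/Out. Columns: W/Hi, W/Mid, D/Hi, D/Mid.
{r/q/g/Stay, r/q/f/Stay} → row (0,3) (0,3) (5,5) (3,8)
{r/q/g/Out, r/q/f/Out} → row (0,3) (0,3) (2,8) (3,8)
{r/p/g/Stay, r/p/g/Out, s/q/g/Stay, s/q/g/Out, s/q/f/Stay, s/q/f/Out, s/p/g/Stay, s/p/g/Out, s/p/f/Stay, s/p/f/Out} → row (0,4) (0,4) (0,4) (0,4)
{r/p/f/Stay, r/p/f/Out} → row (8,0) (8,0) (8,0) (8,0)
That's 4 distinct rows out of 16 strategies.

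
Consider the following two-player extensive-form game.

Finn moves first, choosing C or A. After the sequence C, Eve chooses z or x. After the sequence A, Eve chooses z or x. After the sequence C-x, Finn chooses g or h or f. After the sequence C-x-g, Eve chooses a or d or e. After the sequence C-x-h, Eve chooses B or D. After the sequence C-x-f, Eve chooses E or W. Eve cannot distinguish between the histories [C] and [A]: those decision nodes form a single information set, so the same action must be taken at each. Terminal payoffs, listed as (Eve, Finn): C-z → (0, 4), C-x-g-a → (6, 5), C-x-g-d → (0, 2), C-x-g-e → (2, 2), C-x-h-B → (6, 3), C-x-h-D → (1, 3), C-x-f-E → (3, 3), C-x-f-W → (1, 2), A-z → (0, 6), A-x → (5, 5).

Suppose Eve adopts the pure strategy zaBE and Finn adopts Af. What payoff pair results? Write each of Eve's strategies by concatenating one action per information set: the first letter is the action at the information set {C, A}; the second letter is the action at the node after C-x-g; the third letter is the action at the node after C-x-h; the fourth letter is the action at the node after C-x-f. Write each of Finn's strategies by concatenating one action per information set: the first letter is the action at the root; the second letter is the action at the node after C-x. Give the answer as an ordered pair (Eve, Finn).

Trace the play path from the root:
  Finn plays A
  Eve plays z at [A]
→ terminal payoff (0, 6).
(Eve's choice at the node after C-x-g is never reached on this path, so it doesn't affect the outcome.)

(0, 6)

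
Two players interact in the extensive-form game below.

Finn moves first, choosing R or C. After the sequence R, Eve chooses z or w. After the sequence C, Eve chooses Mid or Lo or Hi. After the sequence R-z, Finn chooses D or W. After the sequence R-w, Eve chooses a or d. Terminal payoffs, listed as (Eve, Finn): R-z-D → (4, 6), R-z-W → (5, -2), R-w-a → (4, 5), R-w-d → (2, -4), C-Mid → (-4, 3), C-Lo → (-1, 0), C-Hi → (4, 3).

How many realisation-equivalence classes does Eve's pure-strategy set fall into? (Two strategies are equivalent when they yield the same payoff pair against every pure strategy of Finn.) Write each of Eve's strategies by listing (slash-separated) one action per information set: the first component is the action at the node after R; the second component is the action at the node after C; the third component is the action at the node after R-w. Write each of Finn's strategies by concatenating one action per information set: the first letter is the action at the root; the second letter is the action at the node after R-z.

9

Eve has 12 pure strategies: z/Mid/a, z/Mid/d, z/Lo/a, z/Lo/d, z/Hi/a, z/Hi/d, w/Mid/a, w/Mid/d, w/Lo/a, w/Lo/d, w/Hi/a, w/Hi/d. Columns: RD, RW, CD, CW.
{z/Mid/a, z/Mid/d} → row (4,6) (5,-2) (-4,3) (-4,3)
{z/Lo/a, z/Lo/d} → row (4,6) (5,-2) (-1,0) (-1,0)
{z/Hi/a, z/Hi/d} → row (4,6) (5,-2) (4,3) (4,3)
{w/Mid/a} → row (4,5) (4,5) (-4,3) (-4,3)
{w/Mid/d} → row (2,-4) (2,-4) (-4,3) (-4,3)
{w/Lo/a} → row (4,5) (4,5) (-1,0) (-1,0)
{w/Lo/d} → row (2,-4) (2,-4) (-1,0) (-1,0)
{w/Hi/a} → row (4,5) (4,5) (4,3) (4,3)
{w/Hi/d} → row (2,-4) (2,-4) (4,3) (4,3)
That's 9 distinct rows out of 12 strategies.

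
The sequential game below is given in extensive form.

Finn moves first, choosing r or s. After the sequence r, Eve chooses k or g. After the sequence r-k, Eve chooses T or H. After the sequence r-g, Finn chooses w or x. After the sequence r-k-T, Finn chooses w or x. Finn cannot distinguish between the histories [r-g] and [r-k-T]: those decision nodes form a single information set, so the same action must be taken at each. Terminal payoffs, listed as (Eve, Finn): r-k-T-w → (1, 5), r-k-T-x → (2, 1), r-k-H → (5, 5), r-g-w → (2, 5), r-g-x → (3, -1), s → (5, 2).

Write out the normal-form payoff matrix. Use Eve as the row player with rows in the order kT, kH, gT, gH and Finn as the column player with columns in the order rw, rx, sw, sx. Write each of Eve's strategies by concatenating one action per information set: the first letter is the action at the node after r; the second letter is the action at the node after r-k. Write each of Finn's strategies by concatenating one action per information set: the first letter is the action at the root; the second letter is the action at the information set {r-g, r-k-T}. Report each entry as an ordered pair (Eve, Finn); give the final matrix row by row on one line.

kT: (1,5) (2,1) (5,2) (5,2) | kH: (5,5) (5,5) (5,2) (5,2) | gT: (2,5) (3,-1) (5,2) (5,2) | gH: (2,5) (3,-1) (5,2) (5,2)

Row kT: rw→(1,5), rx→(2,1), sw→(5,2), sx→(5,2)
Row kH: rw→(5,5), rx→(5,5), sw→(5,2), sx→(5,2)
Row gT: rw→(2,5), rx→(3,-1), sw→(5,2), sx→(5,2)
Row gH: rw→(2,5), rx→(3,-1), sw→(5,2), sx→(5,2)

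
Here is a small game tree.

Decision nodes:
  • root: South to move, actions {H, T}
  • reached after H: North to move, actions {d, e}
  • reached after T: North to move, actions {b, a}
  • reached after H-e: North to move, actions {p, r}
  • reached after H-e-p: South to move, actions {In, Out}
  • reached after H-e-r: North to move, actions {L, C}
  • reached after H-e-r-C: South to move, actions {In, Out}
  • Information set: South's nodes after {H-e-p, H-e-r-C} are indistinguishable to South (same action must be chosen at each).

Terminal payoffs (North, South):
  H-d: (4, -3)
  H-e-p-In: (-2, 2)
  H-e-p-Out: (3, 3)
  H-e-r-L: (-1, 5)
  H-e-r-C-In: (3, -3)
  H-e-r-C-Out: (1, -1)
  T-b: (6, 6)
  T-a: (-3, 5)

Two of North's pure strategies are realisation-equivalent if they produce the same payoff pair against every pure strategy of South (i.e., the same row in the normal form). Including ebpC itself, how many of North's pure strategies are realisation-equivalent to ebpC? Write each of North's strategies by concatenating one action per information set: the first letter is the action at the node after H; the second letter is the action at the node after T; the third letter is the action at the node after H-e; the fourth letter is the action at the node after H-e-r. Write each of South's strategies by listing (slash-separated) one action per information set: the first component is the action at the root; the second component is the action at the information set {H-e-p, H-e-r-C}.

Row for ebpC (columns H/In, H/Out, T/In, T/Out): (-2,2) (3,3) (6,6) (6,6).
Under ebpC, North's choice at the node after H-e-r can never be reached regardless of what South does, so varying those choices leaves every outcome unchanged.
Holding the reachable choices fixed and varying the unreachable one freely already gives 2 equivalent strategies.
No other strategy reproduces this row, so those 2 are the full class: ebpL, ebpC.

2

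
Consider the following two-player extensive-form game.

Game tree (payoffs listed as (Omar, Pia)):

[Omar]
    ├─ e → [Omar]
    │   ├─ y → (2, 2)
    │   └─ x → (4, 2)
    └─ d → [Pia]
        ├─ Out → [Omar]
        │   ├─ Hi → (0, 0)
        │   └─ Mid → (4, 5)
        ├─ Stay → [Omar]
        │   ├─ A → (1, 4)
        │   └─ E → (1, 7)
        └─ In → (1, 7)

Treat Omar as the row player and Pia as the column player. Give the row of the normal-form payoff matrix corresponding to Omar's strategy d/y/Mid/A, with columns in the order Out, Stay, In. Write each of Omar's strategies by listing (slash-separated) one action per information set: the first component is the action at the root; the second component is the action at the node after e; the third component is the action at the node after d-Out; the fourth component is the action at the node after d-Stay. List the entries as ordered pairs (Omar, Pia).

vs Out: Omar plays d → Pia plays Out at [d] → Omar plays Mid at [d-Out] → (4, 5)
vs Stay: Omar plays d → Pia plays Stay at [d] → Omar plays A at [d-Stay] → (1, 4)
vs In: Omar plays d → Pia plays In at [d] → (1, 7)

(4,5) (1,4) (1,7)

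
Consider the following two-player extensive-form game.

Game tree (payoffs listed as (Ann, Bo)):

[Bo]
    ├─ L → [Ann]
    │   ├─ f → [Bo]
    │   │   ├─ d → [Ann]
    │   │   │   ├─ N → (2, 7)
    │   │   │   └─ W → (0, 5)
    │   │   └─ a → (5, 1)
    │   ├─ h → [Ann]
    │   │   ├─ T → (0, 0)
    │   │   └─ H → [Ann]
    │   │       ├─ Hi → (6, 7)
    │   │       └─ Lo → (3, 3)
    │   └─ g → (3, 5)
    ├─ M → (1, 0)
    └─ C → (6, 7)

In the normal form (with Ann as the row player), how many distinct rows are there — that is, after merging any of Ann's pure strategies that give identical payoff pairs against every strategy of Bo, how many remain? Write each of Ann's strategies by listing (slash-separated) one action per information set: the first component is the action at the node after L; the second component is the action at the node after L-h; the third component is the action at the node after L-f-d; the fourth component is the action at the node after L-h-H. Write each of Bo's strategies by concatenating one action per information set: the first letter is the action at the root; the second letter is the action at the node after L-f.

6

Ann has 24 pure strategies: f/T/N/Hi, f/T/N/Lo, f/T/W/Hi, f/T/W/Lo, f/H/N/Hi, f/H/N/Lo, f/H/W/Hi, f/H/W/Lo, h/T/N/Hi, h/T/N/Lo, h/T/W/Hi, h/T/W/Lo, h/H/N/Hi, h/H/N/Lo, h/H/W/Hi, h/H/W/Lo, g/T/N/Hi, g/T/N/Lo, g/T/W/Hi, g/T/W/Lo, g/H/N/Hi, g/H/N/Lo, g/H/W/Hi, g/H/W/Lo. Columns: Ld, La, Md, Ma, Cd, Ca.
{f/T/N/Hi, f/T/N/Lo, f/H/N/Hi, f/H/N/Lo} → row (2,7) (5,1) (1,0) (1,0) (6,7) (6,7)
{f/T/W/Hi, f/T/W/Lo, f/H/W/Hi, f/H/W/Lo} → row (0,5) (5,1) (1,0) (1,0) (6,7) (6,7)
{h/T/N/Hi, h/T/N/Lo, h/T/W/Hi, h/T/W/Lo} → row (0,0) (0,0) (1,0) (1,0) (6,7) (6,7)
{h/H/N/Hi, h/H/W/Hi} → row (6,7) (6,7) (1,0) (1,0) (6,7) (6,7)
{h/H/N/Lo, h/H/W/Lo} → row (3,3) (3,3) (1,0) (1,0) (6,7) (6,7)
{g/T/N/Hi, g/T/N/Lo, g/T/W/Hi, g/T/W/Lo, g/H/N/Hi, g/H/N/Lo, g/H/W/Hi, g/H/W/Lo} → row (3,5) (3,5) (1,0) (1,0) (6,7) (6,7)
That's 6 distinct rows out of 24 strategies.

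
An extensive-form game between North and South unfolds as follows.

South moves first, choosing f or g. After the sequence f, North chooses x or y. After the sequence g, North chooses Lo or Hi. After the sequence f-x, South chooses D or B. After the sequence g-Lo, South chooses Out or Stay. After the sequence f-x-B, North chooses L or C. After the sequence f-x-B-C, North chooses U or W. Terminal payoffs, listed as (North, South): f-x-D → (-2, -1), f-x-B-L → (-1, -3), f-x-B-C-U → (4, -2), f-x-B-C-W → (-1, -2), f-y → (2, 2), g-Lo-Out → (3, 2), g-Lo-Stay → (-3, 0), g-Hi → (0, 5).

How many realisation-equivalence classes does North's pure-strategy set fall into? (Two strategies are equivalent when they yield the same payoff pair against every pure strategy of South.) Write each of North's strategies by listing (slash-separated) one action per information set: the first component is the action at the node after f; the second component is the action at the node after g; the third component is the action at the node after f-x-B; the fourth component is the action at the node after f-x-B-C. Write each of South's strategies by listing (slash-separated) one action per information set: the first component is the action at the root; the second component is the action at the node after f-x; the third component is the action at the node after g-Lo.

North has 16 pure strategies: x/Lo/L/U, x/Lo/L/W, x/Lo/C/U, x/Lo/C/W, x/Hi/L/U, x/Hi/L/W, x/Hi/C/U, x/Hi/C/W, y/Lo/L/U, y/Lo/L/W, y/Lo/C/U, y/Lo/C/W, y/Hi/L/U, y/Hi/L/W, y/Hi/C/U, y/Hi/C/W. Columns: f/D/Out, f/D/Stay, f/B/Out, f/B/Stay, g/D/Out, g/D/Stay, g/B/Out, g/B/Stay.
{x/Lo/L/U, x/Lo/L/W} → row (-2,-1) (-2,-1) (-1,-3) (-1,-3) (3,2) (-3,0) (3,2) (-3,0)
{x/Lo/C/U} → row (-2,-1) (-2,-1) (4,-2) (4,-2) (3,2) (-3,0) (3,2) (-3,0)
{x/Lo/C/W} → row (-2,-1) (-2,-1) (-1,-2) (-1,-2) (3,2) (-3,0) (3,2) (-3,0)
{x/Hi/L/U, x/Hi/L/W} → row (-2,-1) (-2,-1) (-1,-3) (-1,-3) (0,5) (0,5) (0,5) (0,5)
{x/Hi/C/U} → row (-2,-1) (-2,-1) (4,-2) (4,-2) (0,5) (0,5) (0,5) (0,5)
{x/Hi/C/W} → row (-2,-1) (-2,-1) (-1,-2) (-1,-2) (0,5) (0,5) (0,5) (0,5)
{y/Lo/L/U, y/Lo/L/W, y/Lo/C/U, y/Lo/C/W} → row (2,2) (2,2) (2,2) (2,2) (3,2) (-3,0) (3,2) (-3,0)
{y/Hi/L/U, y/Hi/L/W, y/Hi/C/U, y/Hi/C/W} → row (2,2) (2,2) (2,2) (2,2) (0,5) (0,5) (0,5) (0,5)
That's 8 distinct rows out of 16 strategies.

8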